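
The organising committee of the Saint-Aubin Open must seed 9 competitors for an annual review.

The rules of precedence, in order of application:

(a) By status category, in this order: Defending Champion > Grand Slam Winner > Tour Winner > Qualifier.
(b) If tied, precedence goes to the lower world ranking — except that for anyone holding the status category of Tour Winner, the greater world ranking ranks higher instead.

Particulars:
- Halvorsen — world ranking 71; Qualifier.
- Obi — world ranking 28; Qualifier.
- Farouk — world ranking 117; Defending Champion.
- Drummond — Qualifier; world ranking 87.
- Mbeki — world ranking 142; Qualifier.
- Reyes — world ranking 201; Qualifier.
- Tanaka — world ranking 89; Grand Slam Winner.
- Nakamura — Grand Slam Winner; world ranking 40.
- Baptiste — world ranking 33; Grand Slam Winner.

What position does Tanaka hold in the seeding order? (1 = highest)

By status category: Farouk (Defending Champion); then Baptiste, Nakamura and Tanaka (Grand Slam Winner); then Obi, Halvorsen, Drummond, Mbeki and Reyes (Qualifier).
Among Baptiste, Nakamura and Tanaka, by world ranking (lower first): Baptiste (33) before Nakamura (40) before Tanaka (89).
Among Obi, Halvorsen, Drummond, Mbeki and Reyes, by world ranking (lower first): Obi (28) before Halvorsen (71) before Drummond (87) before Mbeki (142) before Reyes (201).
Order: Farouk, Baptiste, Nakamura, Tanaka, Obi, Halvorsen, Drummond, Mbeki, Reyes. So position 4.

4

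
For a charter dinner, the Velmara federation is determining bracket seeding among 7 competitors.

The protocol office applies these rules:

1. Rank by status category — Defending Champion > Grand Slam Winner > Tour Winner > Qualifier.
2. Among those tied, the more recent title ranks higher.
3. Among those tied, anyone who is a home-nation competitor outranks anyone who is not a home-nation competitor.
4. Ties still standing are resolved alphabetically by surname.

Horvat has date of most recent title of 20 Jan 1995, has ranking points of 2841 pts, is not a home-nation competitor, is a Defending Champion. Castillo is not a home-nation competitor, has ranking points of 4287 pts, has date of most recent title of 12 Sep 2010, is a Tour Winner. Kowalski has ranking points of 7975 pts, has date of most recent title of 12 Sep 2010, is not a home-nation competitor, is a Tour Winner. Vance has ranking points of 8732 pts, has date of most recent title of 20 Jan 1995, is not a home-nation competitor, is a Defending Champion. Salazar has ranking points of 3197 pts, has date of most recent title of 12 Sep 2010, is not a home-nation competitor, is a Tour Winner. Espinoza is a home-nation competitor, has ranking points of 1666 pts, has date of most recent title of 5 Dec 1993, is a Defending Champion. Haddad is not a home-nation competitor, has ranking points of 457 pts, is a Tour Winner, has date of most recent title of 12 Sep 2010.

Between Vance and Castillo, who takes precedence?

By status category: Horvat, Vance and Espinoza (Defending Champion); then Castillo, Haddad, Kowalski and Salazar (Tour Winner).
Among Horvat, Vance and Espinoza, by date of most recent title (later first): Horvat and Vance (20 Jan 1995) before Espinoza (5 Dec 1993).
Horvat and Vance are each not a home-nation competitor, so the next rule applies.
Among Horvat and Vance, alphabetically by surname: Horvat before Vance.
Castillo, Haddad, Kowalski and Salazar all have date of most recent title 12 Sep 2010, so the next rule applies.
Castillo, Haddad, Kowalski and Salazar are each not a home-nation competitor, so the next rule applies.
Among Castillo, Haddad, Kowalski and Salazar, alphabetically by surname: Castillo before Haddad before Kowalski before Salazar.
So Vance takes precedence.

Vance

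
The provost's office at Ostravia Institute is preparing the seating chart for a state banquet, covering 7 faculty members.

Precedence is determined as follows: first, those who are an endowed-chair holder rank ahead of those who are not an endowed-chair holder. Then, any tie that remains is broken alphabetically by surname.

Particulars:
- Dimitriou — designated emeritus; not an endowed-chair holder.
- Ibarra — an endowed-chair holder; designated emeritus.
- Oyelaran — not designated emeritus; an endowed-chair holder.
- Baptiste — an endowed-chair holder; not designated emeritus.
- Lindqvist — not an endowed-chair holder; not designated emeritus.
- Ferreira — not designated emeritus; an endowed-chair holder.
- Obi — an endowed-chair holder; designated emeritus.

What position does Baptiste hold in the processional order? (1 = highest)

By the first rule: Baptiste, Ferreira, Ibarra, Obi and Oyelaran (each an endowed-chair holder); then Dimitriou and Lindqvist (both not an endowed-chair holder).
Among Baptiste, Ferreira, Ibarra, Obi and Oyelaran, alphabetically by surname: Baptiste before Ferreira before Ibarra before Obi before Oyelaran.
Among Dimitriou and Lindqvist, alphabetically by surname: Dimitriou before Lindqvist.
Order: Baptiste, Ferreira, Ibarra, Obi, Oyelaran, Dimitriou, Lindqvist. So position 1.

1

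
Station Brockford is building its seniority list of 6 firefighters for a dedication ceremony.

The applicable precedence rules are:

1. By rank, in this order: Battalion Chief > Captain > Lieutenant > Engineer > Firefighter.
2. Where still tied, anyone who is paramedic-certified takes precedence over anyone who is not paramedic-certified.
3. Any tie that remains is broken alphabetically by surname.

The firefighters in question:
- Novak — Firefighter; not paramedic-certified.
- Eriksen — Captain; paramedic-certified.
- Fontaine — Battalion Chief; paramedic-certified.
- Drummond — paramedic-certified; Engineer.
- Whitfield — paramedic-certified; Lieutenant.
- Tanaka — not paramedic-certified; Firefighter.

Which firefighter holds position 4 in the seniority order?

Drummond

By rank: Fontaine (Battalion Chief); then Eriksen (Captain); then Whitfield (Lieutenant); then Drummond (Engineer); then Novak and Tanaka (Firefighter).
Novak and Tanaka are each not paramedic-certified, so the next rule applies.
Among Novak and Tanaka, alphabetically by surname: Novak before Tanaka.
Order: Fontaine, Eriksen, Whitfield, Drummond, Novak, Tanaka.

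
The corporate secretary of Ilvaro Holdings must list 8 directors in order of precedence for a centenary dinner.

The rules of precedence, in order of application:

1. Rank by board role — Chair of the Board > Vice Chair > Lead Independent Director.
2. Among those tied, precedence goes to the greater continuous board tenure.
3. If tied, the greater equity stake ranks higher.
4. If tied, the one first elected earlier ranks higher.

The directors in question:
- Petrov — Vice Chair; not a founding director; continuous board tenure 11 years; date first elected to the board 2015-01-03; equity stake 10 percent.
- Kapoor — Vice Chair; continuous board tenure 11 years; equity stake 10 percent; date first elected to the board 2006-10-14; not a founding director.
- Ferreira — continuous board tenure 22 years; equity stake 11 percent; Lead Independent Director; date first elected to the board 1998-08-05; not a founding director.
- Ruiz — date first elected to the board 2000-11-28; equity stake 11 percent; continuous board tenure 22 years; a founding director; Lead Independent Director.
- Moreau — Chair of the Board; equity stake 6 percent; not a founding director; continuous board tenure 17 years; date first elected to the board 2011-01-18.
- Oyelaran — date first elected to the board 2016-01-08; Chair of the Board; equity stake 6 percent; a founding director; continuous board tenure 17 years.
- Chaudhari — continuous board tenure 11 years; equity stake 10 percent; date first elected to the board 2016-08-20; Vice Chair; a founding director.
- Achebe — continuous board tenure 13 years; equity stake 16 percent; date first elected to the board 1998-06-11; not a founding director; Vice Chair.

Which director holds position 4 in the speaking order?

By board role: Moreau and Oyelaran (Chair of the Board); then Achebe, Kapoor, Petrov and Chaudhari (Vice Chair); then Ferreira and Ruiz (Lead Independent Director).
Moreau and Oyelaran both have continuous board tenure 17 years, so the next rule applies.
Moreau and Oyelaran both have equity stake 6 percent, so the next rule applies.
Among Moreau and Oyelaran, by date first elected to the board (earlier first): Moreau (2011-01-18) before Oyelaran (2016-01-08).
Among Achebe, Kapoor, Petrov and Chaudhari, by continuous board tenure (higher first): Achebe (13 years) before Kapoor, Petrov and Chaudhari (11 years).
Kapoor, Petrov and Chaudhari all have equity stake 10 percent, so the next rule applies.
Among Kapoor, Petrov and Chaudhari, by date first elected to the board (earlier first): Kapoor (2006-10-14) before Petrov (2015-01-03) before Chaudhari (2016-08-20).
Ferreira and Ruiz both have continuous board tenure 22 years, so the next rule applies.
Ferreira and Ruiz both have equity stake 11 percent, so the next rule applies.
Among Ferreira and Ruiz, by date first elected to the board (earlier first): Ferreira (1998-08-05) before Ruiz (2000-11-28).
Order: Moreau, Oyelaran, Achebe, Kapoor, Petrov, Chaudhari, Ferreira, Ruiz.

Kapoor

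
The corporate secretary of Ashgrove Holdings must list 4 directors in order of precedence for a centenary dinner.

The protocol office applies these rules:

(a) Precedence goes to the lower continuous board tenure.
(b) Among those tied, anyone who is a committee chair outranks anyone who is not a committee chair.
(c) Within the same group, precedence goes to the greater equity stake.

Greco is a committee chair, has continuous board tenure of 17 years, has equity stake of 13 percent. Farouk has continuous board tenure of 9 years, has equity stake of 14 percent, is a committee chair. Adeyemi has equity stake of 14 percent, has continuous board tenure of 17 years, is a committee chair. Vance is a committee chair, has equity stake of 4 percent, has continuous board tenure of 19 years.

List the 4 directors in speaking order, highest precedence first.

By continuous board tenure (lower first): Farouk (9 years); then Adeyemi and Greco (both 17 years); then Vance (19 years).
Adeyemi and Greco are each a committee chair, so the next rule applies.
Among Adeyemi and Greco, by equity stake (higher first): Adeyemi (14 percent) before Greco (13 percent).
Full order: Farouk, Adeyemi, Greco, Vance.

Farouk, Adeyemi, Greco, Vance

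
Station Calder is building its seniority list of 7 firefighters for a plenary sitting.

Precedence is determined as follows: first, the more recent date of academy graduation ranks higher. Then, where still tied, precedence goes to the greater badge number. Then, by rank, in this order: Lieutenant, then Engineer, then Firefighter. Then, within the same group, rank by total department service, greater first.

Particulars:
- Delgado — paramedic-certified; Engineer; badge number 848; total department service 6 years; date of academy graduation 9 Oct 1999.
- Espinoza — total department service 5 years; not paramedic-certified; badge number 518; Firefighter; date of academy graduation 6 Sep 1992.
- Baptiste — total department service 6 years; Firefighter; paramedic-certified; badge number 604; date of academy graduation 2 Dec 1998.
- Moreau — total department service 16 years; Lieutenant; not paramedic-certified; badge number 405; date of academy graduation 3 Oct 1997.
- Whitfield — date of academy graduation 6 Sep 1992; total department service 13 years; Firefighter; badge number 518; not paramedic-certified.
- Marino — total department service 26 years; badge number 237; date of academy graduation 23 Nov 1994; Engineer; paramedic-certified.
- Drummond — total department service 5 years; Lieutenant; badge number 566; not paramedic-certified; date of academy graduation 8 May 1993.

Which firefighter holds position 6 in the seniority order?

By date of academy graduation (later first): Delgado (9 Oct 1999); then Baptiste (2 Dec 1998); then Moreau (3 Oct 1997); then Marino (23 Nov 1994); then Drummond (8 May 1993); then Whitfield and Espinoza (both 6 Sep 1992).
Whitfield and Espinoza both have badge number 518, so the next rule applies.
Whitfield and Espinoza are each Firefighter, so the next rule applies.
Among Whitfield and Espinoza, by total department service (higher first): Whitfield (13 years) before Espinoza (5 years).
Order: Delgado, Baptiste, Moreau, Marino, Drummond, Whitfield, Espinoza.

Whitfield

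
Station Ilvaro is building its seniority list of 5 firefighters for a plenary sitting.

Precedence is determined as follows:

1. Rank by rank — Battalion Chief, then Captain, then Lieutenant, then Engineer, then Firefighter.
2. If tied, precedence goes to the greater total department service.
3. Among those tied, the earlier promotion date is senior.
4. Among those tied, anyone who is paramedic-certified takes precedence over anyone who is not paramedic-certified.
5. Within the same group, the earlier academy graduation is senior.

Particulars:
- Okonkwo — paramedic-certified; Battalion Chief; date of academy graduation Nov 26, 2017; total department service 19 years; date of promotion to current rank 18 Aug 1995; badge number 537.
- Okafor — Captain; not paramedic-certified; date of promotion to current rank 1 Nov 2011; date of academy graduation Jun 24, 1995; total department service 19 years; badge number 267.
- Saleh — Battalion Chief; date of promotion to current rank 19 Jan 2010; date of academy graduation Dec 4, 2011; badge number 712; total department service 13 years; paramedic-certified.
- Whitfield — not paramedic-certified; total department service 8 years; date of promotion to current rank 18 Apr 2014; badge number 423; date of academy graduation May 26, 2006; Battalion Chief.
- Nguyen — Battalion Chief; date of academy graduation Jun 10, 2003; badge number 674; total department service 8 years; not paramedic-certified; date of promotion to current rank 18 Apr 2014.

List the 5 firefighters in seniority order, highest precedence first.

Okonkwo, Saleh, Nguyen, Whitfield, Okafor

By rank: Okonkwo, Saleh, Nguyen and Whitfield (Battalion Chief); then Okafor (Captain).
Among Okonkwo, Saleh, Nguyen and Whitfield, by total department service (higher first): Okonkwo (19 years) before Saleh (13 years) before Nguyen and Whitfield (8 years).
Nguyen and Whitfield both have date of promotion to current rank 18 Apr 2014, so the next rule applies.
Nguyen and Whitfield are each not paramedic-certified, so the next rule applies.
Among Nguyen and Whitfield, by date of academy graduation (earlier first): Nguyen (Jun 10, 2003) before Whitfield (May 26, 2006).
Full order: Okonkwo, Saleh, Nguyen, Whitfield, Okafor.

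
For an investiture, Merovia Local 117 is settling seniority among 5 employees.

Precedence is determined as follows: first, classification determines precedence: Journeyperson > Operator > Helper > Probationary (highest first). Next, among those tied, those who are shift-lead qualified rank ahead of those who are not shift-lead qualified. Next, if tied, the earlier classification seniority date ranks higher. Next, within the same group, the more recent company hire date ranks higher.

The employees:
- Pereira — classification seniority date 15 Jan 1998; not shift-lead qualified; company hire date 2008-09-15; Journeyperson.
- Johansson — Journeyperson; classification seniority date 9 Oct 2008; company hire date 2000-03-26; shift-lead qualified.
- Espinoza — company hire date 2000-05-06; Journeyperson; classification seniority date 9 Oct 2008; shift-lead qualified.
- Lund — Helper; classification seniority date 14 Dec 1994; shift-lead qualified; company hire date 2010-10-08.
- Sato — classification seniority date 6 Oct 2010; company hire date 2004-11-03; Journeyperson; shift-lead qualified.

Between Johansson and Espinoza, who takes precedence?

By classification: Espinoza, Johansson, Sato and Pereira (Journeyperson); then Lund (Helper).
Among Espinoza, Johansson, Sato and Pereira, shift-lead qualified before not shift-lead qualified: Espinoza, Johansson and Sato (shift-lead qualified) before Pereira (not shift-lead qualified).
Among Espinoza, Johansson and Sato, by classification seniority date (earlier first): Espinoza and Johansson (9 Oct 2008) before Sato (6 Oct 2010).
Among Espinoza and Johansson, by company hire date (later first): Espinoza (2000-05-06) before Johansson (2000-03-26).
So Espinoza takes precedence.

Espinoza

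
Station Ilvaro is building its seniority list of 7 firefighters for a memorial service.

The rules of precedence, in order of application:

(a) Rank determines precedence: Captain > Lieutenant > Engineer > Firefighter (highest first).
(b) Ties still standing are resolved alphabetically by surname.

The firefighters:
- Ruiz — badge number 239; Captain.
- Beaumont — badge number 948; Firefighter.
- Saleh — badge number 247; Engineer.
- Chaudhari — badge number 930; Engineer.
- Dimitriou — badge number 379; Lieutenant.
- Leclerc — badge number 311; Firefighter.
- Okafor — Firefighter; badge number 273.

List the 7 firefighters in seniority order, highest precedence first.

Ruiz, Dimitriou, Chaudhari, Saleh, Beaumont, Leclerc, Okafor

By rank: Ruiz (Captain); then Dimitriou (Lieutenant); then Chaudhari and Saleh (Engineer); then Beaumont, Leclerc and Okafor (Firefighter).
Among Chaudhari and Saleh, alphabetically by surname: Chaudhari before Saleh.
Among Beaumont, Leclerc and Okafor, alphabetically by surname: Beaumont before Leclerc before Okafor.
Full order: Ruiz, Dimitriou, Chaudhari, Saleh, Beaumont, Leclerc, Okafor.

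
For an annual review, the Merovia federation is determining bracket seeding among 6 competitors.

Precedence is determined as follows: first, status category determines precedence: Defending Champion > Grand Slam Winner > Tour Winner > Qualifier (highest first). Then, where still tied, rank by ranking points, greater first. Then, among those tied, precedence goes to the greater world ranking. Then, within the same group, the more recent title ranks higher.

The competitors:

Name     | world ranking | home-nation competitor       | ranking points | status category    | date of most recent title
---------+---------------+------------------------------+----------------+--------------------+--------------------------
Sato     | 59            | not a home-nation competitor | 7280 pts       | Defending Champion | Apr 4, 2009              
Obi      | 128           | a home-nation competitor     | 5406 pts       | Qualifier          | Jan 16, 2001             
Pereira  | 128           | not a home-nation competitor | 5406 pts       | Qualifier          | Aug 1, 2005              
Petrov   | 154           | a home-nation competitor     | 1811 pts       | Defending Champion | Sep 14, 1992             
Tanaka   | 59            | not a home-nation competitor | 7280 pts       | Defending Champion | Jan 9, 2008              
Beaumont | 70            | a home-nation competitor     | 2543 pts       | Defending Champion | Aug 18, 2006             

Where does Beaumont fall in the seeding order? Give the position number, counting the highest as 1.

By status category: Sato, Tanaka, Beaumont and Petrov (Defending Champion); then Pereira and Obi (Qualifier).
Among Sato, Tanaka, Beaumont and Petrov, by ranking points (higher first): Sato and Tanaka (7280 pts) before Beaumont (2543 pts) before Petrov (1811 pts).
Sato and Tanaka both have world ranking 59, so the next rule applies.
Among Sato and Tanaka, by date of most recent title (later first): Sato (Apr 4, 2009) before Tanaka (Jan 9, 2008).
Pereira and Obi both have ranking points 5406 pts, so the next rule applies.
Pereira and Obi both have world ranking 128, so the next rule applies.
Among Pereira and Obi, by date of most recent title (later first): Pereira (Aug 1, 2005) before Obi (Jan 16, 2001).
Order: Sato, Tanaka, Beaumont, Petrov, Pereira, Obi. So position 3.

3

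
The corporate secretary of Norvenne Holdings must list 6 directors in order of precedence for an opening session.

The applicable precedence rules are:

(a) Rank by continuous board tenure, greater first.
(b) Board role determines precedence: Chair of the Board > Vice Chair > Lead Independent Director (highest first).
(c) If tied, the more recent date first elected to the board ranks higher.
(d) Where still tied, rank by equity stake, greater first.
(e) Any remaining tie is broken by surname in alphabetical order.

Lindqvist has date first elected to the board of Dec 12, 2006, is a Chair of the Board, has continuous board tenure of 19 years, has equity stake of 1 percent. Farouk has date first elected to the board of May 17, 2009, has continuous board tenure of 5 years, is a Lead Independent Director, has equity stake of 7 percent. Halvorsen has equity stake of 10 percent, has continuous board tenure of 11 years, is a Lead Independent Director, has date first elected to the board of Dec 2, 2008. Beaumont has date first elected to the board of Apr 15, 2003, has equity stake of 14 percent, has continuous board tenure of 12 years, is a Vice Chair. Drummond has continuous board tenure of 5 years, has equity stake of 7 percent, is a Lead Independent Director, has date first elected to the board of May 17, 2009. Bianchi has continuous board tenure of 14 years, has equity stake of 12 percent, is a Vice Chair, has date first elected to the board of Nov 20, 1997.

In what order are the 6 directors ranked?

By continuous board tenure (higher first): Lindqvist (19 years); then Bianchi (14 years); then Beaumont (12 years); then Halvorsen (11 years); then Drummond and Farouk (both 5 years).
Drummond and Farouk are each Lead Independent Director, so the next rule applies.
Drummond and Farouk both have date first elected to the board May 17, 2009, so the next rule applies.
Drummond and Farouk both have equity stake 7 percent, so the next rule applies.
Among Drummond and Farouk, alphabetically by surname: Drummond before Farouk.
Full order: Lindqvist, Bianchi, Beaumont, Halvorsen, Drummond, Farouk.

Lindqvist, Bianchi, Beaumont, Halvorsen, Drummond, Farouk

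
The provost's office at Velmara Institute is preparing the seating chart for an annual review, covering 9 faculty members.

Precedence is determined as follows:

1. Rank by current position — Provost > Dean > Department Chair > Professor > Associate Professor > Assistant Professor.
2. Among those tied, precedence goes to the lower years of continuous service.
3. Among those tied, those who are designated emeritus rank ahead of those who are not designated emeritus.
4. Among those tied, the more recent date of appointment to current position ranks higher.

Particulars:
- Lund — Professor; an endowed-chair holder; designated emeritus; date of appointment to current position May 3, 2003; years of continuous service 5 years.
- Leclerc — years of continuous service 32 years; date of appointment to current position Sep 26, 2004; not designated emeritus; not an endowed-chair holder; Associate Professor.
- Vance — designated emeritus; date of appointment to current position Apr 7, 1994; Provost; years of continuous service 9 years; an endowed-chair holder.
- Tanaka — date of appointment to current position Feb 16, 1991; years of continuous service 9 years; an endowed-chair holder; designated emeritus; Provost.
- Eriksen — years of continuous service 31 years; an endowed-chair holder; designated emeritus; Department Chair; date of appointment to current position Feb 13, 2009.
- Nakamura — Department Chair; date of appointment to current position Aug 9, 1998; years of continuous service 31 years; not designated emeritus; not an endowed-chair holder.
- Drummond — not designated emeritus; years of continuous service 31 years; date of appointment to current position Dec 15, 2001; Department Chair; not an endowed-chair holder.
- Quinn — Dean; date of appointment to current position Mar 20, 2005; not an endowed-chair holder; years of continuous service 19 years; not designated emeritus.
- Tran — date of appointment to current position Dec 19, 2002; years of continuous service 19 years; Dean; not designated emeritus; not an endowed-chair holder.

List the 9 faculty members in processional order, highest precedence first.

Vance, Tanaka, Quinn, Tran, Eriksen, Drummond, Nakamura, Lund, Leclerc

By current position: Vance and Tanaka (Provost); then Quinn and Tran (Dean); then Eriksen, Drummond and Nakamura (Department Chair); then Lund (Professor); then Leclerc (Associate Professor).
Vance and Tanaka both have years of continuous service 9 years, so the next rule applies.
Vance and Tanaka are each designated emeritus, so the next rule applies.
Among Vance and Tanaka, by date of appointment to current position (later first): Vance (Apr 7, 1994) before Tanaka (Feb 16, 1991).
Quinn and Tran both have years of continuous service 19 years, so the next rule applies.
Quinn and Tran are each not designated emeritus, so the next rule applies.
Among Quinn and Tran, by date of appointment to current position (later first): Quinn (Mar 20, 2005) before Tran (Dec 19, 2002).
Eriksen, Drummond and Nakamura all have years of continuous service 31 years, so the next rule applies.
Among Eriksen, Drummond and Nakamura, designated emeritus before not designated emeritus: Eriksen (designated emeritus) before Drummond and Nakamura (not designated emeritus).
Among Drummond and Nakamura, by date of appointment to current position (later first): Drummond (Dec 15, 2001) before Nakamura (Aug 9, 1998).
Full order: Vance, Tanaka, Quinn, Tran, Eriksen, Drummond, Nakamura, Lund, Leclerc.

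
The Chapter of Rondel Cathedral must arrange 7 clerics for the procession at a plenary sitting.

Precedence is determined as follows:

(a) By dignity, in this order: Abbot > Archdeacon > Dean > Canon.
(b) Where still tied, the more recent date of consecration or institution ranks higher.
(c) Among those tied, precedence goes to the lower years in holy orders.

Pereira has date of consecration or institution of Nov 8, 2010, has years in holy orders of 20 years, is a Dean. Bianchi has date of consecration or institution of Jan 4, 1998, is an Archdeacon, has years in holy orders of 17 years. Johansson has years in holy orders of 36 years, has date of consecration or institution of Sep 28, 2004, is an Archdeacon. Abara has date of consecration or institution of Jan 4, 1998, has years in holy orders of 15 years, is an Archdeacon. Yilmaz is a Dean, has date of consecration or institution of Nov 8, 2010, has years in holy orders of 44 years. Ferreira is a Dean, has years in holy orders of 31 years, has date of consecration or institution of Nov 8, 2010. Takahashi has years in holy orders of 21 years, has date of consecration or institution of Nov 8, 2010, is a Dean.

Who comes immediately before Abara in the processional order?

Johansson

By dignity: Johansson, Abara and Bianchi (Archdeacon); then Pereira, Takahashi, Ferreira and Yilmaz (Dean).
Among Johansson, Abara and Bianchi, by date of consecration or institution (later first): Johansson (Sep 28, 2004) before Abara and Bianchi (Jan 4, 1998).
Among Abara and Bianchi, by years in holy orders (lower first): Abara (15 years) before Bianchi (17 years).
Pereira, Takahashi, Ferreira and Yilmaz all have date of consecration or institution Nov 8, 2010, so the next rule applies.
Among Pereira, Takahashi, Ferreira and Yilmaz, by years in holy orders (lower first): Pereira (20 years) before Takahashi (21 years) before Ferreira (31 years) before Yilmaz (44 years).
Order: Johansson, Abara, Bianchi, Pereira, Takahashi, Ferreira, Yilmaz.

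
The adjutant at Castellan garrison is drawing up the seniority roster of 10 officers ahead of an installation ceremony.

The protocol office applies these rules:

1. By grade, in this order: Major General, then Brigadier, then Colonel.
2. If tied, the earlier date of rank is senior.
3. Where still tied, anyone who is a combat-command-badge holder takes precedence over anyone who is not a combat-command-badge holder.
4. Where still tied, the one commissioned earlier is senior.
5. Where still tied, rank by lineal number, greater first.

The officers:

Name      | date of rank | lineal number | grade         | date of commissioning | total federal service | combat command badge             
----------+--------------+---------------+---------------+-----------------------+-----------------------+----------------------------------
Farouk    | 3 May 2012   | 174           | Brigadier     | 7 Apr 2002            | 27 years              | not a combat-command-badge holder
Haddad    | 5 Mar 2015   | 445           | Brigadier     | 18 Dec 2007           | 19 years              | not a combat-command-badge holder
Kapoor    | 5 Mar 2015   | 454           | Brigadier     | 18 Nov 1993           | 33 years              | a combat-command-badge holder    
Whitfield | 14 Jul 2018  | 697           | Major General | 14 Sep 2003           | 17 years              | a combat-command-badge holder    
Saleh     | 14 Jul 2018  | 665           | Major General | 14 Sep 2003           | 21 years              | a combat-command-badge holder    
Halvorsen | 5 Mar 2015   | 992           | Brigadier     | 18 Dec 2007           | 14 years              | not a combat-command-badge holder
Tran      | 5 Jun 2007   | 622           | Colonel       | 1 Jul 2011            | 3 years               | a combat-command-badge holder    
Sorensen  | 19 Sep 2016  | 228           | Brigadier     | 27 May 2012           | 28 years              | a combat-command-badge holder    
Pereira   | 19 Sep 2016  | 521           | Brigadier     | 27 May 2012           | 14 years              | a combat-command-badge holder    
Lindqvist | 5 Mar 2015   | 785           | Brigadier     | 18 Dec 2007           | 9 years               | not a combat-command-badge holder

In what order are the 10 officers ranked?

By grade: Whitfield and Saleh (Major General); then Farouk, Kapoor, Halvorsen, Lindqvist, Haddad, Pereira and Sorensen (Brigadier); then Tran (Colonel).
Whitfield and Saleh both have date of rank 14 Jul 2018, so the next rule applies.
Whitfield and Saleh are each a combat-command-badge holder, so the next rule applies.
Whitfield and Saleh both have date of commissioning 14 Sep 2003, so the next rule applies.
Among Whitfield and Saleh, by lineal number (higher first): Whitfield (697) before Saleh (665).
Among Farouk, Kapoor, Halvorsen, Lindqvist, Haddad, Pereira and Sorensen, by date of rank (earlier first): Farouk (3 May 2012) before Kapoor, Halvorsen, Lindqvist and Haddad (5 Mar 2015) before Pereira and Sorensen (19 Sep 2016).
Among Kapoor, Halvorsen, Lindqvist and Haddad, a combat-command-badge holder before not a combat-command-badge holder: Kapoor (a combat-command-badge holder) before Halvorsen, Lindqvist and Haddad (not a combat-command-badge holder).
Halvorsen, Lindqvist and Haddad all have date of commissioning 18 Dec 2007, so the next rule applies.
Among Halvorsen, Lindqvist and Haddad, by lineal number (higher first): Halvorsen (992) before Lindqvist (785) before Haddad (445).
Pereira and Sorensen are each a combat-command-badge holder, so the next rule applies.
Pereira and Sorensen both have date of commissioning 27 May 2012, so the next rule applies.
Among Pereira and Sorensen, by lineal number (higher first): Pereira (521) before Sorensen (228).
Full order: Whitfield, Saleh, Farouk, Kapoor, Halvorsen, Lindqvist, Haddad, Pereira, Sorensen, Tran.

Whitfield, Saleh, Farouk, Kapoor, Halvorsen, Lindqvist, Haddad, Pereira, Sorensen, Tran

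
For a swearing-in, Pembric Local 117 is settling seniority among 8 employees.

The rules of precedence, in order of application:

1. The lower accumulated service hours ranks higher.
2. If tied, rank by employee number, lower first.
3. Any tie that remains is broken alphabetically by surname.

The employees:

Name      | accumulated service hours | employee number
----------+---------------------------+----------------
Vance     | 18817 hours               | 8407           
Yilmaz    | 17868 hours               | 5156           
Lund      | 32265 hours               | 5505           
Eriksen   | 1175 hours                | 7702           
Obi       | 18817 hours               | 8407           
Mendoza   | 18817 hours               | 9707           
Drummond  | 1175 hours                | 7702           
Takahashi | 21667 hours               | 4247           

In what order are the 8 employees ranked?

By accumulated service hours (lower first): Drummond and Eriksen (both 1175 hours); then Yilmaz (17868 hours); then Obi, Vance and Mendoza (each 18817 hours); then Takahashi (21667 hours); then Lund (32265 hours).
Drummond and Eriksen both have employee number 7702, so the next rule applies.
Among Drummond and Eriksen, alphabetically by surname: Drummond before Eriksen.
Among Obi, Vance and Mendoza, by employee number (lower first): Obi and Vance (8407) before Mendoza (9707).
Among Obi and Vance, alphabetically by surname: Obi before Vance.
Full order: Drummond, Eriksen, Yilmaz, Obi, Vance, Mendoza, Takahashi, Lund.

Drummond, Eriksen, Yilmaz, Obi, Vance, Mendoza, Takahashi, Lund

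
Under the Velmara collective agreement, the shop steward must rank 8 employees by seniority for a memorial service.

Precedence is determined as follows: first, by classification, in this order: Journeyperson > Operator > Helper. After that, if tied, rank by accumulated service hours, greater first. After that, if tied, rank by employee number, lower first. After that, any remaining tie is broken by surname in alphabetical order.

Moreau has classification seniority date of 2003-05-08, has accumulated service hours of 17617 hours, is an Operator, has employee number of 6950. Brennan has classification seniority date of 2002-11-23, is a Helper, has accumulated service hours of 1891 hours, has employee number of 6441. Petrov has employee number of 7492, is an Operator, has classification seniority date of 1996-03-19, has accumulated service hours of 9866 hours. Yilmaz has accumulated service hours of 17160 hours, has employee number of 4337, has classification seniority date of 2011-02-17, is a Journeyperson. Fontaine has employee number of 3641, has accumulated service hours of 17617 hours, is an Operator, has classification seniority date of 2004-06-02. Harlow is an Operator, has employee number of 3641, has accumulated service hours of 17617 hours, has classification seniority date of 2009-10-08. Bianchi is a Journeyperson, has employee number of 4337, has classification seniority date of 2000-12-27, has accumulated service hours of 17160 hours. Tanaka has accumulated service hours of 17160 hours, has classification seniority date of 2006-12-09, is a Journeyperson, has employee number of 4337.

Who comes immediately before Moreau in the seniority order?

By classification: Bianchi, Tanaka and Yilmaz (Journeyperson); then Fontaine, Harlow, Moreau and Petrov (Operator); then Brennan (Helper).
Bianchi, Tanaka and Yilmaz all have accumulated service hours 17160 hours, so the next rule applies.
Bianchi, Tanaka and Yilmaz all have employee number 4337, so the next rule applies.
Among Bianchi, Tanaka and Yilmaz, alphabetically by surname: Bianchi before Tanaka before Yilmaz.
Among Fontaine, Harlow, Moreau and Petrov, by accumulated service hours (higher first): Fontaine, Harlow and Moreau (17617 hours) before Petrov (9866 hours).
Among Fontaine, Harlow and Moreau, by employee number (lower first): Fontaine and Harlow (3641) before Moreau (6950).
Among Fontaine and Harlow, alphabetically by surname: Fontaine before Harlow.
Order: Bianchi, Tanaka, Yilmaz, Fontaine, Harlow, Moreau, Petrov, Brennan.

Harlow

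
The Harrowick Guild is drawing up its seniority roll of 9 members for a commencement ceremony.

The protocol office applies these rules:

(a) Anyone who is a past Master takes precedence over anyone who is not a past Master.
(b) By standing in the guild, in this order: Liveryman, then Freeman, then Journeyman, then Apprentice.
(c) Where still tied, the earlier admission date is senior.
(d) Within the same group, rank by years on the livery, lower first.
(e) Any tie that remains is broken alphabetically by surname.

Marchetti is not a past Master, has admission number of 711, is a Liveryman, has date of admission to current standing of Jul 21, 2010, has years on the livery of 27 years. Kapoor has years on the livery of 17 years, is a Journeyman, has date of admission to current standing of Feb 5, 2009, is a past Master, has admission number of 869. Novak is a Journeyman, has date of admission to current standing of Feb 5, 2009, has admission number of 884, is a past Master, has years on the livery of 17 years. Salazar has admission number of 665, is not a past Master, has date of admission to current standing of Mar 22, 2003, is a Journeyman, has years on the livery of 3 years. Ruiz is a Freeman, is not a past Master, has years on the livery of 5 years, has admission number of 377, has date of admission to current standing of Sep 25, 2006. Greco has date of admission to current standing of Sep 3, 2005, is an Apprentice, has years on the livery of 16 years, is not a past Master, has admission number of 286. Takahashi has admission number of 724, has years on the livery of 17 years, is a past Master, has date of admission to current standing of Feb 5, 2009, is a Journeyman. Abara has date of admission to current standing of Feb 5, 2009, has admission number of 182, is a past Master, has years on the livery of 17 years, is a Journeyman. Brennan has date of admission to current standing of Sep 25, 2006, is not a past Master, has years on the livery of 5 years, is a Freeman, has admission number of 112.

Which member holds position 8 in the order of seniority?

By the first rule: Abara, Kapoor, Novak and Takahashi (each a past Master); then Marchetti, Brennan, Ruiz, Salazar and Greco (each not a past Master).
Abara, Kapoor, Novak and Takahashi are each Journeyman, so the next rule applies.
Abara, Kapoor, Novak and Takahashi all have date of admission to current standing Feb 5, 2009, so the next rule applies.
Abara, Kapoor, Novak and Takahashi all have years on the livery 17 years, so the next rule applies.
Among Abara, Kapoor, Novak and Takahashi, alphabetically by surname: Abara before Kapoor before Novak before Takahashi.
Among Marchetti, Brennan, Ruiz, Salazar and Greco, by standing in the guild: Marchetti (Liveryman) before Brennan and Ruiz (Freeman) before Salazar (Journeyman) before Greco (Apprentice).
Brennan and Ruiz both have date of admission to current standing Sep 25, 2006, so the next rule applies.
Brennan and Ruiz both have years on the livery 5 years, so the next rule applies.
Among Brennan and Ruiz, alphabetically by surname: Brennan before Ruiz.
Order: Abara, Kapoor, Novak, Takahashi, Marchetti, Brennan, Ruiz, Salazar, Greco.

Salazar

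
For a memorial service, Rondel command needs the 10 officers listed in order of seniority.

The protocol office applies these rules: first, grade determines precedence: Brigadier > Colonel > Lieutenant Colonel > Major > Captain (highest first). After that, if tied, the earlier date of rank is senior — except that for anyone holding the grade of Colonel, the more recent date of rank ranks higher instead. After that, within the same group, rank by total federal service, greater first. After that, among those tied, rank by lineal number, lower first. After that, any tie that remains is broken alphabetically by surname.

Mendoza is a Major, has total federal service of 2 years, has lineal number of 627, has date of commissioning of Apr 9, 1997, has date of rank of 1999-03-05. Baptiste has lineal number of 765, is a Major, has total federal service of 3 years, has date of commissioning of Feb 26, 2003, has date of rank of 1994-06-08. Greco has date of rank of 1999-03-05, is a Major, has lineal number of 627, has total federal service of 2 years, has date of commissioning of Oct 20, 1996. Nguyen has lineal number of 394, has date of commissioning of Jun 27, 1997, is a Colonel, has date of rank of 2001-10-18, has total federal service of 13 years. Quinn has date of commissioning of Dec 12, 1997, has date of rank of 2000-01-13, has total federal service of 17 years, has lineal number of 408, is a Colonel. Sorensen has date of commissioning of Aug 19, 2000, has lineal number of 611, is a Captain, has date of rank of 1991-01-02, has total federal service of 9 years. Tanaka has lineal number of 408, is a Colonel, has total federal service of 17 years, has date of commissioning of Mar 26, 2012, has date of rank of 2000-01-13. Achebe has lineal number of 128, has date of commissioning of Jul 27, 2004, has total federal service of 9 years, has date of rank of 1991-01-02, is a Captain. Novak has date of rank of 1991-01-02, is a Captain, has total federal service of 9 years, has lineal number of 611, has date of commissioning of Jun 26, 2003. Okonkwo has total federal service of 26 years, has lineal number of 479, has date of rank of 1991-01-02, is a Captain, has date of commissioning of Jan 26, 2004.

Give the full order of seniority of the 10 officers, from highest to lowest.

By grade: Nguyen, Quinn and Tanaka (Colonel); then Baptiste, Greco and Mendoza (Major); then Okonkwo, Achebe, Novak and Sorensen (Captain).
Among Nguyen, Quinn and Tanaka, by date of rank (later first) (reversed rule for this group): Nguyen (2001-10-18) before Quinn and Tanaka (2000-01-13).
Quinn and Tanaka both have total federal service 17 years, so the next rule applies.
Quinn and Tanaka both have lineal number 408, so the next rule applies.
Among Quinn and Tanaka, alphabetically by surname: Quinn before Tanaka.
Among Baptiste, Greco and Mendoza, by date of rank (earlier first): Baptiste (1994-06-08) before Greco and Mendoza (1999-03-05).
Greco and Mendoza both have total federal service 2 years, so the next rule applies.
Greco and Mendoza both have lineal number 627, so the next rule applies.
Among Greco and Mendoza, alphabetically by surname: Greco before Mendoza.
Okonkwo, Achebe, Novak and Sorensen all have date of rank 1991-01-02, so the next rule applies.
Among Okonkwo, Achebe, Novak and Sorensen, by total federal service (higher first): Okonkwo (26 years) before Achebe, Novak and Sorensen (9 years).
Among Achebe, Novak and Sorensen, by lineal number (lower first): Achebe (128) before Novak and Sorensen (611).
Among Novak and Sorensen, alphabetically by surname: Novak before Sorensen.
Full order: Nguyen, Quinn, Tanaka, Baptiste, Greco, Mendoza, Okonkwo, Achebe, Novak, Sorensen.

Nguyen, Quinn, Tanaka, Baptiste, Greco, Mendoza, Okonkwo, Achebe, Novak, Sorensen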